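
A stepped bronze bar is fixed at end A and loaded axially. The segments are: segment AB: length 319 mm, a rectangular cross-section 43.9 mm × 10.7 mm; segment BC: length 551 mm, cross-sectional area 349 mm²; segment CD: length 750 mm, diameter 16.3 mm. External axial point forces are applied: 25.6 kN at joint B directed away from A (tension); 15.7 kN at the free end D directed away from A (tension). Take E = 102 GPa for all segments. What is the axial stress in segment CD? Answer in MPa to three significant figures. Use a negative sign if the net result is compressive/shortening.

75.2 MPa

Internal axial forces (sectioning from the free end, tension +): N_CD = 15.7 kN, N_BC = 15.7 kN, N_AB = 41.3 kN.
A_CD = 208.7 mm².
σ_CD = N_CD/A_CD = 15700/208.7 = 75.24 MPa.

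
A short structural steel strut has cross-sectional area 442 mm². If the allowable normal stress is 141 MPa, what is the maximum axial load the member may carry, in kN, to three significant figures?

62.3 kN

P_max = σ_allow · A = 141 · 442 = 62320 N = 62.32 kN.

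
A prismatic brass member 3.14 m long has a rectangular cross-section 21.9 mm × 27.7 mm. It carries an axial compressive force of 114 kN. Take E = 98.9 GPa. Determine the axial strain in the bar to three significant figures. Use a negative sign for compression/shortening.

A = 606.6 mm².
σ = N/A = -187.9 MPa; ε = σ/E = -187.9/98900 = -1.900e-03.

-0.00190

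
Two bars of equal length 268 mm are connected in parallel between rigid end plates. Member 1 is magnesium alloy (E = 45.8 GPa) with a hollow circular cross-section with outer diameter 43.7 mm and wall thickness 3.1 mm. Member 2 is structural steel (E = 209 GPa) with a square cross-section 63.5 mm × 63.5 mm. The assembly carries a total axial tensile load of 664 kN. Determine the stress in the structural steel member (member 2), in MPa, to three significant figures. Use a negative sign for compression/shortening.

161 MPa

A_1 = 395.4 mm².
A_2 = 4032 mm².
Equal strain + equilibrium ⇒ each member carries load in proportion to AE: A₁E₁ = 18110000 N, A₂E₂ = 842700000 N, ΣAE = 860800000 N.
σ₂ = P·E₂/ΣAE = 664000·209000/860800000 = 161.2 MPa.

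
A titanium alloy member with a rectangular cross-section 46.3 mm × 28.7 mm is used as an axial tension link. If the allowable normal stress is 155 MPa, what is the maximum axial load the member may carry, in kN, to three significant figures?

206 kN

A = 1329 mm².
P_max = σ_allow · A = 155 · 1329 = 206000 N = 206 kN.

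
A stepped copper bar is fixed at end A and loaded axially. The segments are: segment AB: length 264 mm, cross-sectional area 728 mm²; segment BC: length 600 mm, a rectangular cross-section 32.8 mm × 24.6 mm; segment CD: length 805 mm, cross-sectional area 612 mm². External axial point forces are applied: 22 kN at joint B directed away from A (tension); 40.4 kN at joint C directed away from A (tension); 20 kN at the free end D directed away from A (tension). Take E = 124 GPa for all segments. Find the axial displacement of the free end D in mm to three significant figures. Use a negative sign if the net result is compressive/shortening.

Internal axial forces (sectioning from the free end, tension +): N_CD = 20 kN, N_BC = 60.4 kN, N_AB = 82.4 kN.
A_BC = 806.9 mm².
δ_AB = 82400·264/(728·124000) = 0.241 mm
δ_BC = 60400·600/(806.9·124000) = 0.3622 mm
δ_CD = 20000·805/(612·124000) = 0.2122 mm
δ = Σδ_i = 0.8153 mm.

0.815 mm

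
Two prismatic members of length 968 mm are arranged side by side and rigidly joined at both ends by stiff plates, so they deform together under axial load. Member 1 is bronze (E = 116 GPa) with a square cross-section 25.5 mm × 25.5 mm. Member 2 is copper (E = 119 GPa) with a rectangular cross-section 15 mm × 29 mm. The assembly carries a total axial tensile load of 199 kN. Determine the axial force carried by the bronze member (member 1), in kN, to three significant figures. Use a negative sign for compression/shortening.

118 kN

A_1 = 650.2 mm².
A_2 = 435 mm².
Equal strain + equilibrium ⇒ each member carries load in proportion to AE: A₁E₁ = 75430000 N, A₂E₂ = 51760000 N, ΣAE = 127200000 N.
F₁ = P·A₁E₁/ΣAE = 199000·75430000/127200000 = 118000 N.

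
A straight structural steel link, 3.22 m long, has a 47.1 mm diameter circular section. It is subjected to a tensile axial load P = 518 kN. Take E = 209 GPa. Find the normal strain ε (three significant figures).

0.00142

A = 1742 mm².
σ = N/A = 297.3 MPa; ε = σ/E = 297.3/209000 = 1.422e-03.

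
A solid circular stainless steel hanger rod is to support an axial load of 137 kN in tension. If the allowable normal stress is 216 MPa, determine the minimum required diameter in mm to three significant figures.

Required area A ≥ P/σ_allow = 137000/216 = 634.3 mm².
For a solid circular section, d ≥ √(4A/π) = 28.42 mm.

28.4 mm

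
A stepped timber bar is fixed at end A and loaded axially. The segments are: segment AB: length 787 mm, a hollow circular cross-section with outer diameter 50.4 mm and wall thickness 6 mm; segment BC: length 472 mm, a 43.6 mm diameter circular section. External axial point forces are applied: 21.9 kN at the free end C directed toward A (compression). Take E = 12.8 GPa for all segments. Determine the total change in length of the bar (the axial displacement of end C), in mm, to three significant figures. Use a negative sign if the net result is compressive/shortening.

-2.15 mm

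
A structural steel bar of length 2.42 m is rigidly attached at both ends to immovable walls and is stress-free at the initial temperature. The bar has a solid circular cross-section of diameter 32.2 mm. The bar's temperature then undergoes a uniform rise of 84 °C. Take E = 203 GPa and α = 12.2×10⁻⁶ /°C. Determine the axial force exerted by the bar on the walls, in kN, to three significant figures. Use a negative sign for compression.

-169 kN

Free thermal expansion αLΔT = 12.2e-6 · 2420 · 84 = 2.48 mm.
The walls impose strain ε = −(2.48)/2420 = -1.0248e-03; σ = Eε = 203000 · -1.0248e-03 = -208 MPa.
Wall reaction R = σ·A = -208·814.3 = -169400 N = -169.4 kN.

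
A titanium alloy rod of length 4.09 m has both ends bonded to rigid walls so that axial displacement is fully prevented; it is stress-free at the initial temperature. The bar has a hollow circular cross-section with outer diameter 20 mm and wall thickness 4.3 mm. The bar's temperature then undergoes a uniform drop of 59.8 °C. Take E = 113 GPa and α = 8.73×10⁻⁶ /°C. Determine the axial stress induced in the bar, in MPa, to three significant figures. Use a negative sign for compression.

Free thermal expansion αLΔT = 8.73e-6 · 4090 · -59.8 = -2.135 mm.
The walls impose strain ε = −(-2.135)/4090 = 5.2205e-04; σ = Eε = 113000 · 5.2205e-04 = 58.99 MPa.

59.0 MPa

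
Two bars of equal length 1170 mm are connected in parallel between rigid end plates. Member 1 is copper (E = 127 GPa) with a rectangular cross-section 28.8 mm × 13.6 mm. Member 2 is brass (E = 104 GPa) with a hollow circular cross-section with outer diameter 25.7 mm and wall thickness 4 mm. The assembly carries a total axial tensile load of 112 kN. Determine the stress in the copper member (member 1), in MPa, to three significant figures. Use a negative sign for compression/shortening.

A_1 = 391.7 mm².
A_2 = 272.7 mm².
Equal strain + equilibrium ⇒ each member carries load in proportion to AE: A₁E₁ = 49740000 N, A₂E₂ = 28360000 N, ΣAE = 78100000 N.
σ₁ = P·E₁/ΣAE = 112000·127000/78100000 = 182.1 MPa.

182 MPa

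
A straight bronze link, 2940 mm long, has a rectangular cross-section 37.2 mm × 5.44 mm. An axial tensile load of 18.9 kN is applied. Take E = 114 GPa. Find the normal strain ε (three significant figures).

A = 202.4 mm².
σ = N/A = 93.39 MPa; ε = σ/E = 93.39/114000 = 8.192e-04.

8.19e-04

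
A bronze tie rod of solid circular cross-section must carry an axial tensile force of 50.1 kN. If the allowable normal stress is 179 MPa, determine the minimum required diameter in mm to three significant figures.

18.9 mm

Required area A ≥ P/σ_allow = 50100/179 = 279.9 mm².
For a solid circular section, d ≥ √(4A/π) = 18.88 mm.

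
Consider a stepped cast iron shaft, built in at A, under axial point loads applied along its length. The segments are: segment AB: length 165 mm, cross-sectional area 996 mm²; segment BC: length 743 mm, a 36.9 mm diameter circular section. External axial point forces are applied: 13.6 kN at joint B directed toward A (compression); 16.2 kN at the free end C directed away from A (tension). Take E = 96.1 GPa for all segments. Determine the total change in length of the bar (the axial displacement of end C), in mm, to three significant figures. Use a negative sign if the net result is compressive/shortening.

0.122 mm

Internal axial forces (sectioning from the free end, tension +): N_BC = 16.2 kN, N_AB = 2.6 kN.
A_BC = 1069 mm².
δ_AB = 2600·165/(996·96100) = 0.004482 mm
δ_BC = 16200·743/(1069·96100) = 0.1171 mm
δ = Σδ_i = 0.1216 mm.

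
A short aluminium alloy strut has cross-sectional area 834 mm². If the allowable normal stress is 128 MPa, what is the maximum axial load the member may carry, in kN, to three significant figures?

P_max = σ_allow · A = 128 · 834 = 106800 N = 106.8 kN.

107 kN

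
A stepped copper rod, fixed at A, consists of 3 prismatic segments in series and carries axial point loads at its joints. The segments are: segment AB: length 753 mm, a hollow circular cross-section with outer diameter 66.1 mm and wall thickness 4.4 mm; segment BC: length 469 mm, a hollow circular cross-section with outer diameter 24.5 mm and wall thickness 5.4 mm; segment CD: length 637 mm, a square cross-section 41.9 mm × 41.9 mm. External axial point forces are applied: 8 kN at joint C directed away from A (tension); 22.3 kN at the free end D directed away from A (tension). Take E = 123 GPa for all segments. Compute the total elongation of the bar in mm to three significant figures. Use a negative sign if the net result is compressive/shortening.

0.640 mm

Internal axial forces (sectioning from the free end, tension +): N_CD = 22.3 kN, N_BC = 30.3 kN, N_AB = 30.3 kN.
A_AB = 852.9 mm².
A_BC = 324 mm².
A_CD = 1756 mm².
δ_AB = 30300·753/(852.9·123000) = 0.2175 mm
δ_BC = 30300·469/(324·123000) = 0.3566 mm
δ_CD = 22300·637/(1756·123000) = 0.06578 mm
δ = Σδ_i = 0.6398 mm.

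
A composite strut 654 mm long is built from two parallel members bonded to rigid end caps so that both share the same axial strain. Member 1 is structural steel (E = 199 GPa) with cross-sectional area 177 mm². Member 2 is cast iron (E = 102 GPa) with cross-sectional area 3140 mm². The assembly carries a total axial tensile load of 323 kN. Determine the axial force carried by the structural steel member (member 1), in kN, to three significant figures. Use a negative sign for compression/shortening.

32.0 kN

Equal strain + equilibrium ⇒ each member carries load in proportion to AE: A₁E₁ = 35220000 N, A₂E₂ = 320300000 N, ΣAE = 355500000 N.
F₁ = P·A₁E₁/ΣAE = 323000·35220000/355500000 = 32000 N.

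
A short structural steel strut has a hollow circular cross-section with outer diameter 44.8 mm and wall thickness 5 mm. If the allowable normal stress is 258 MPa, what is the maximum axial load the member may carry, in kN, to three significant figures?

161 kN

A = 625.2 mm².
P_max = σ_allow · A = 258 · 625.2 = 161300 N = 161.3 kN.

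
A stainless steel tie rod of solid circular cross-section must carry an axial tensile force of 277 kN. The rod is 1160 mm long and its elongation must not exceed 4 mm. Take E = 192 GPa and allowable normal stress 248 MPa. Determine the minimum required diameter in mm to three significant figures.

Required area A ≥ P/σ_allow = 277000/248 = 1117 mm².
For a solid circular section, d ≥ √(4A/π) = 37.71 mm.
Elongation limit: A ≥ PL/(Eδ_allow) = 277000·1160/(192000·4) = 418.4 mm² ⇒ d ≥ 23.08 mm.
The stress limit governs.

37.7 mm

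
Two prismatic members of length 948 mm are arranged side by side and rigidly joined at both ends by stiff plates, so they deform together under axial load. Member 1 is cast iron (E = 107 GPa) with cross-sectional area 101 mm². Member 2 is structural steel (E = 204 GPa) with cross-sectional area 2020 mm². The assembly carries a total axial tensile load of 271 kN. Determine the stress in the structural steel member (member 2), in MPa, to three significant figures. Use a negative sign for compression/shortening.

Equal strain + equilibrium ⇒ each member carries load in proportion to AE: A₁E₁ = 10810000 N, A₂E₂ = 412100000 N, ΣAE = 422900000 N.
σ₂ = P·E₂/ΣAE = 271000·204000/422900000 = 130.7 MPa.

131 MPa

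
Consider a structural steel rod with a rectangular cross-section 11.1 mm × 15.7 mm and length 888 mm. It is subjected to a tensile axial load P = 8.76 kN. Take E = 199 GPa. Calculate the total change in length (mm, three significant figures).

A = 174.3 mm².
δ_mech = NL/(AE) = 8760·888/(174.3·199000) = 0.2243 mm.

0.224 mm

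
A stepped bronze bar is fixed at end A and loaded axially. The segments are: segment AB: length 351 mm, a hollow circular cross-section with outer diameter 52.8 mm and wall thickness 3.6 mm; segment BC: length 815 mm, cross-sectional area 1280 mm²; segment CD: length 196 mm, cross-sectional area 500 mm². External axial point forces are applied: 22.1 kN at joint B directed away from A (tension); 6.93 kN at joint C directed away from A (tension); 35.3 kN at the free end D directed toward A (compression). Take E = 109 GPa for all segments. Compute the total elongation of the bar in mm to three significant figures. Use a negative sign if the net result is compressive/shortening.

-0.329 mm

Internal axial forces (sectioning from the free end, tension +): N_CD = -35.3 kN, N_BC = -28.37 kN, N_AB = -6.27 kN.
A_AB = 556.4 mm².
δ_AB = -6270·351/(556.4·109000) = -0.03629 mm
δ_BC = -28370·815/(1280·109000) = -0.1657 mm
δ_CD = -35300·196/(500·109000) = -0.127 mm
δ = Σδ_i = -0.329 mm.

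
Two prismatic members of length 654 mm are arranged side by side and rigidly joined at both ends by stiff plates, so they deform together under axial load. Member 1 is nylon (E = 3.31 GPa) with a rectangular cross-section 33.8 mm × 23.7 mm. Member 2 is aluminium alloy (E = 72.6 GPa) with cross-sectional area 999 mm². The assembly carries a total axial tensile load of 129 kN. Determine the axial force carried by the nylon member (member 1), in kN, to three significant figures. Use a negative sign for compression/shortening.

A_1 = 801.1 mm².
Equal strain + equilibrium ⇒ each member carries load in proportion to AE: A₁E₁ = 2652000 N, A₂E₂ = 72530000 N, ΣAE = 75180000 N.
F₁ = P·A₁E₁/ΣAE = 129000·2652000/75180000 = 4550 N.

4.55 kN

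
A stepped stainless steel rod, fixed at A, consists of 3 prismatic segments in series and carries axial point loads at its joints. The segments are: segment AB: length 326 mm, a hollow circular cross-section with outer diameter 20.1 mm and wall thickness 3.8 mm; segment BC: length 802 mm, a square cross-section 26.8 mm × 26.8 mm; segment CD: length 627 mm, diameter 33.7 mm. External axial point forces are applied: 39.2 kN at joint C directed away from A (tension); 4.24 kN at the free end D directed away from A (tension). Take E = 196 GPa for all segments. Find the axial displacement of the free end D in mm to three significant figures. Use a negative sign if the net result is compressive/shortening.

0.634 mm

Internal axial forces (sectioning from the free end, tension +): N_CD = 4.24 kN, N_BC = 43.44 kN, N_AB = 43.44 kN.
A_AB = 194.6 mm².
A_BC = 718.2 mm².
A_CD = 892 mm².
δ_AB = 43440·326/(194.6·196000) = 0.3713 mm
δ_BC = 43440·802/(718.2·196000) = 0.2475 mm
δ_CD = 4240·627/(892·196000) = 0.01521 mm
δ = Σδ_i = 0.634 mm.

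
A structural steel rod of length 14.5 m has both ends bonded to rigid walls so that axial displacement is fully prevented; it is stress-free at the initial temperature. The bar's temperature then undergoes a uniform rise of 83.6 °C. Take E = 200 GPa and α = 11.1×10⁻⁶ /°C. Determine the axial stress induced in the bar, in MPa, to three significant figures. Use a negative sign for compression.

Free thermal expansion αLΔT = 11.1e-6 · 14500 · 83.6 = 13.46 mm.
The walls impose strain ε = −(13.46)/14500 = -9.2796e-04; σ = Eε = 200000 · -9.2796e-04 = -185.6 MPa.

-186 MPa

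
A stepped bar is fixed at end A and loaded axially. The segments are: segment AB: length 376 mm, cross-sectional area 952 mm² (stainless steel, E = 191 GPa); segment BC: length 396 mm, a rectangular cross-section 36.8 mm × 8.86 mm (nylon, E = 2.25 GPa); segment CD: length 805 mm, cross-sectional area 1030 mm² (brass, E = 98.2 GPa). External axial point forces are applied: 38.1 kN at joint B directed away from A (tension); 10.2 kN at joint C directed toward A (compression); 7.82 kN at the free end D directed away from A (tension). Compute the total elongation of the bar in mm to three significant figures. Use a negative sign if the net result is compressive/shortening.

-1.15 mm

Internal axial forces (sectioning from the free end, tension +): N_CD = 7.82 kN, N_BC = -2.38 kN, N_AB = 35.72 kN.
A_BC = 326 mm².
δ_AB = 35720·376/(952·191000) = 0.07386 mm
δ_BC = -2380·396/(326·2250) = -1.285 mm
δ_CD = 7820·805/(1030·98200) = 0.06224 mm
δ = Σδ_i = -1.149 mm.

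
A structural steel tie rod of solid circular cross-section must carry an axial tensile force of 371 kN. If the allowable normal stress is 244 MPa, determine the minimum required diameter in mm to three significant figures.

44.0 mm

Required area A ≥ P/σ_allow = 371000/244 = 1520 mm².
For a solid circular section, d ≥ √(4A/π) = 44 mm.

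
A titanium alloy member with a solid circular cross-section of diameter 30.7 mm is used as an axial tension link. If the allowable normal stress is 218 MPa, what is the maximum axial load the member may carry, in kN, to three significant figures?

161 kN

A = 740.2 mm².
P_max = σ_allow · A = 218 · 740.2 = 161400 N = 161.4 kN.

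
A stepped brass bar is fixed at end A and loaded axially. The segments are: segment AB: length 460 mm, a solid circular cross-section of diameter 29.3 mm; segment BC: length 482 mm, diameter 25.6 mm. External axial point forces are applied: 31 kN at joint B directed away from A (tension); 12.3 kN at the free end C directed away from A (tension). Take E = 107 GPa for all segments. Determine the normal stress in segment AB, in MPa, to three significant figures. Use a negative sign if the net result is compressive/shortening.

64.2 MPa

Internal axial forces (sectioning from the free end, tension +): N_BC = 12.3 kN, N_AB = 43.3 kN.
A_AB = 674.3 mm².
σ_AB = N_AB/A_AB = 43300/674.3 = 64.22 MPa.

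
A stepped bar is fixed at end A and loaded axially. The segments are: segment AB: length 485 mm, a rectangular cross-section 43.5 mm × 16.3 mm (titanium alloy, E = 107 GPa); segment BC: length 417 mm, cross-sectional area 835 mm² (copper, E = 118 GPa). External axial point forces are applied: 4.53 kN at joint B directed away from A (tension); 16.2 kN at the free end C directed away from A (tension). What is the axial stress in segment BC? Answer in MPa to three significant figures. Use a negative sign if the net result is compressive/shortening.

Internal axial forces (sectioning from the free end, tension +): N_BC = 16.2 kN, N_AB = 20.73 kN.
σ_BC = N_BC/A_BC = 16200/835 = 19.4 MPa.

19.4 MPa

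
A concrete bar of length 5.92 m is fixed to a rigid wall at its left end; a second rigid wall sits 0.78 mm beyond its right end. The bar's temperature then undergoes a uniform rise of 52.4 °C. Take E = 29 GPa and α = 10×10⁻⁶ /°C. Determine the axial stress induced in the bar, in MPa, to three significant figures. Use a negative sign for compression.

Free thermal expansion αLΔT = 10e-6 · 5920 · 52.4 = 3.102 mm.
The walls engage after the gap closes; constrained expansion = 3.102 − 0.78 = 2.322 mm.
The walls impose strain ε = −(2.322)/5920 = -3.9224e-04; σ = Eε = 29000 · -3.9224e-04 = -11.38 MPa.

-11.4 MPa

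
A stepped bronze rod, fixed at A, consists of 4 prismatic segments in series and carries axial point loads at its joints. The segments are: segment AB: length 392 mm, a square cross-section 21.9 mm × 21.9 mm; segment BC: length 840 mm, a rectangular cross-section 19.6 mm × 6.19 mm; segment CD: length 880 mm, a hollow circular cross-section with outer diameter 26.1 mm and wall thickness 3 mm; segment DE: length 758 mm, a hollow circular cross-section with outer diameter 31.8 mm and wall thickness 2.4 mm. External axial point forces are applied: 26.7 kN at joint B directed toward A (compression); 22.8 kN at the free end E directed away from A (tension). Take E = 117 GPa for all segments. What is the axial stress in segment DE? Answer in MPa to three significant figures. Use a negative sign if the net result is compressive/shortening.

Internal axial forces (sectioning from the free end, tension +): N_DE = 22.8 kN, N_CD = 22.8 kN, N_BC = 22.8 kN, N_AB = -3.9 kN.
A_DE = 221.7 mm².
σ_DE = N_DE/A_DE = 22800/221.7 = 102.9 MPa.

103 MPa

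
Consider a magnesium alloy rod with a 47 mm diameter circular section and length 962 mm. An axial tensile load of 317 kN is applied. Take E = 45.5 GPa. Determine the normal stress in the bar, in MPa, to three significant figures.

A = 1735 mm².
σ = N/A = 317000/1735 = 182.7 MPa.

183 MPa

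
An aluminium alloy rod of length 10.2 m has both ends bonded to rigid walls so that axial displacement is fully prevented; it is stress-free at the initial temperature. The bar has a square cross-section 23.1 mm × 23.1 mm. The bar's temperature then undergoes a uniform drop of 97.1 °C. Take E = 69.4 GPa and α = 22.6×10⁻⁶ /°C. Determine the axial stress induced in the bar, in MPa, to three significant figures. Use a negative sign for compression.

152 MPa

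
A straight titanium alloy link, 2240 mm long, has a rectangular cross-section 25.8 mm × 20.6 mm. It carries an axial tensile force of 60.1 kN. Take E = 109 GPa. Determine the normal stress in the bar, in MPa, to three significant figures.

113 MPa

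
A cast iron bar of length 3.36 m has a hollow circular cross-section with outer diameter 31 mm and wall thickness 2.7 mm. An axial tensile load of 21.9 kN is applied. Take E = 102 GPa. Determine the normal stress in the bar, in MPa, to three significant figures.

91.2 MPa

A = 240 mm².
σ = N/A = 21900/240 = 91.23 MPa.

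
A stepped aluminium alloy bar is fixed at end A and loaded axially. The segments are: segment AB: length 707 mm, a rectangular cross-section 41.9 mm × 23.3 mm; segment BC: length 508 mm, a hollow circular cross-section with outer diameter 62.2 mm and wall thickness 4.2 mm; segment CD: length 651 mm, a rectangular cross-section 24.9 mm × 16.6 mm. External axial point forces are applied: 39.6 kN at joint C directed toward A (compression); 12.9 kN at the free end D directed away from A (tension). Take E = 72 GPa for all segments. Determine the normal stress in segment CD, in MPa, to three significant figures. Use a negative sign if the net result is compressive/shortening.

Internal axial forces (sectioning from the free end, tension +): N_CD = 12.9 kN, N_BC = -26.7 kN, N_AB = -26.7 kN.
A_CD = 413.3 mm².
σ_CD = N_CD/A_CD = 12900/413.3 = 31.21 MPa.

31.2 MPa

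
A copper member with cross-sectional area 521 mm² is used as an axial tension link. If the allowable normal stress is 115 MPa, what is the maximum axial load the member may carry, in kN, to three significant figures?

59.9 kN

P_max = σ_allow · A = 115 · 521 = 59920 N = 59.91 kN.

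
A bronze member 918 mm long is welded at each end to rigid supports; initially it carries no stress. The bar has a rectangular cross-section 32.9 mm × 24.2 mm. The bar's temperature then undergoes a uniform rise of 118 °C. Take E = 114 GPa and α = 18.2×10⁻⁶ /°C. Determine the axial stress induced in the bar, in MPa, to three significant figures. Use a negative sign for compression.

Free thermal expansion αLΔT = 18.2e-6 · 918 · 118 = 1.971 mm.
The walls impose strain ε = −(1.971)/918 = -2.1476e-03; σ = Eε = 114000 · -2.1476e-03 = -244.8 MPa.

-245 MPa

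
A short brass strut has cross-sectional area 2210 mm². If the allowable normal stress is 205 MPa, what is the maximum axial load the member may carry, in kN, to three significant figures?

P_max = σ_allow · A = 205 · 2210 = 453000 N = 453.1 kN.

453 kN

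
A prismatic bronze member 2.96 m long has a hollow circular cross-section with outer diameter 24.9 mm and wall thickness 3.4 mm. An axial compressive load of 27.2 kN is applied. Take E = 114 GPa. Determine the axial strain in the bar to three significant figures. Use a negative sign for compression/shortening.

-0.00104

A = 229.7 mm².
σ = N/A = -118.4 MPa; ε = σ/E = -118.4/114000 = -1.039e-03.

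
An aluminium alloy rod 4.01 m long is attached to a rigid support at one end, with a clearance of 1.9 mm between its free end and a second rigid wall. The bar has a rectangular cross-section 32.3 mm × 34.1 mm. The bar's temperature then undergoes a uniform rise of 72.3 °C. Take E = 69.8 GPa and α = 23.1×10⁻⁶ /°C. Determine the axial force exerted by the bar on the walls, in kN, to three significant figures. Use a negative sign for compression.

-92.0 kN

Free thermal expansion αLΔT = 23.1e-6 · 4010 · 72.3 = 6.697 mm.
The walls engage after the gap closes; constrained expansion = 6.697 − 1.9 = 4.797 mm.
The walls impose strain ε = −(4.797)/4010 = -1.1963e-03; σ = Eε = 69800 · -1.1963e-03 = -83.5 MPa.
Wall reaction R = σ·A = -83.5·1101 = -91970 N = -91.97 kN.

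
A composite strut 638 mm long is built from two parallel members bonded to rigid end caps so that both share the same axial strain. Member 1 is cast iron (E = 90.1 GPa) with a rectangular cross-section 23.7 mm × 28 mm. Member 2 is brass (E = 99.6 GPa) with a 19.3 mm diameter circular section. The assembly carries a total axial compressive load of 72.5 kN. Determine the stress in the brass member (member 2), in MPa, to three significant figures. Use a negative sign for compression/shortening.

A_1 = 663.6 mm².
A_2 = 292.6 mm².
Equal strain + equilibrium ⇒ each member carries load in proportion to AE: A₁E₁ = 59790000 N, A₂E₂ = 29140000 N, ΣAE = 88930000 N.
σ₂ = P·E₂/ΣAE = -72500·99600/88930000 = -81.2 MPa.

-81.2 MPa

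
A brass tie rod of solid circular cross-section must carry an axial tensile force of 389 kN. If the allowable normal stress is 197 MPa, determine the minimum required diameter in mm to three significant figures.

Required area A ≥ P/σ_allow = 389000/197 = 1975 mm².
For a solid circular section, d ≥ √(4A/π) = 50.14 mm.

50.1 mm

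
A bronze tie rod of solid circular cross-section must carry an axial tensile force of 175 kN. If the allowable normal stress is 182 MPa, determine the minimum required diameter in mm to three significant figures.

Required area A ≥ P/σ_allow = 175000/182 = 961.5 mm².
For a solid circular section, d ≥ √(4A/π) = 34.99 mm.

35.0 mm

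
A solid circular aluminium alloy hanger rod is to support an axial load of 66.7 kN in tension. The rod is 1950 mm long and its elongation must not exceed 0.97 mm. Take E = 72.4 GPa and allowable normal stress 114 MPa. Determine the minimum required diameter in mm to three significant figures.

48.6 mm

Required area A ≥ P/σ_allow = 66700/114 = 585.1 mm².
For a solid circular section, d ≥ √(4A/π) = 27.29 mm.
Elongation limit: A ≥ PL/(Eδ_allow) = 66700·1950/(72400·0.97) = 1852 mm² ⇒ d ≥ 48.56 mm.
The elongation limit governs.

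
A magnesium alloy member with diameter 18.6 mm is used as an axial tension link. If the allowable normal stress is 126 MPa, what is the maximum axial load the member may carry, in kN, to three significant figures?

34.2 kN

A = 271.7 mm².
P_max = σ_allow · A = 126 · 271.7 = 34240 N = 34.24 kN.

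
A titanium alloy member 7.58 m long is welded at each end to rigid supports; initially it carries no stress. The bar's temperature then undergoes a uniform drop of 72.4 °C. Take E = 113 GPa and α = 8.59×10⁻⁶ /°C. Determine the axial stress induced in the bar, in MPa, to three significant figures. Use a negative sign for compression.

70.3 MPa

Free thermal expansion αLΔT = 8.59e-6 · 7580 · -72.4 = -4.714 mm.
The walls impose strain ε = −(-4.714)/7580 = 6.2192e-04; σ = Eε = 113000 · 6.2192e-04 = 70.28 MPa.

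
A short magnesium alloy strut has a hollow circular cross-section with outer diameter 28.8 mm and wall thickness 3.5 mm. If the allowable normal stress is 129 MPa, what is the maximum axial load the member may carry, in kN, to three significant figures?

A = 278.2 mm².
P_max = σ_allow · A = 129 · 278.2 = 35890 N = 35.89 kN.

35.9 kN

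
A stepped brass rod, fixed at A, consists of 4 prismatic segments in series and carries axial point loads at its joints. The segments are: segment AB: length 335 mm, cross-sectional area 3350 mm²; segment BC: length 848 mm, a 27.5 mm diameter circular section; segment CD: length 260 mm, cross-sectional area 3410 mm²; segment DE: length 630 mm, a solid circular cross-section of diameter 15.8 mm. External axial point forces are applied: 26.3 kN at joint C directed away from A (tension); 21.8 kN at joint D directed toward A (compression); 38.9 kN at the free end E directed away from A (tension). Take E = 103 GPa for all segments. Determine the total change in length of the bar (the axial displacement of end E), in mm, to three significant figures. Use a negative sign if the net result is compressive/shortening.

Internal axial forces (sectioning from the free end, tension +): N_DE = 38.9 kN, N_CD = 17.1 kN, N_BC = 43.4 kN, N_AB = 43.4 kN.
A_BC = 594 mm².
A_DE = 196.1 mm².
δ_AB = 43400·335/(3350·103000) = 0.04214 mm
δ_BC = 43400·848/(594·103000) = 0.6016 mm
δ_CD = 17100·260/(3410·103000) = 0.01266 mm
δ_DE = 38900·630/(196.1·103000) = 1.214 mm
δ = Σδ_i = 1.87 mm.

1.87 mm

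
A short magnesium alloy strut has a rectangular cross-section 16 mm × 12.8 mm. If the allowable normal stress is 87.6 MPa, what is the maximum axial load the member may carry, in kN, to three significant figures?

A = 204.8 mm².
P_max = σ_allow · A = 87.6 · 204.8 = 17940 N = 17.94 kN.

17.9 kN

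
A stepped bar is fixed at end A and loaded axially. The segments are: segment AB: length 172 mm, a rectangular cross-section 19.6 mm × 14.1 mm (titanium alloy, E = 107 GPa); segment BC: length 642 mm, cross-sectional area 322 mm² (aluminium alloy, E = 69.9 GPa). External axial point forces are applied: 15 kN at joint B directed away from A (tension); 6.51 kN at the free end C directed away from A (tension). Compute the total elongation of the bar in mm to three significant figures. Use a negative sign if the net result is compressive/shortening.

0.311 mm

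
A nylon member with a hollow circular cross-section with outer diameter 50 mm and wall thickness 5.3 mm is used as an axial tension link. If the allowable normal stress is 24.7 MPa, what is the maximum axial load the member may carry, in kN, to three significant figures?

A = 744.3 mm².
P_max = σ_allow · A = 24.7 · 744.3 = 18380 N = 18.38 kN.

18.4 kN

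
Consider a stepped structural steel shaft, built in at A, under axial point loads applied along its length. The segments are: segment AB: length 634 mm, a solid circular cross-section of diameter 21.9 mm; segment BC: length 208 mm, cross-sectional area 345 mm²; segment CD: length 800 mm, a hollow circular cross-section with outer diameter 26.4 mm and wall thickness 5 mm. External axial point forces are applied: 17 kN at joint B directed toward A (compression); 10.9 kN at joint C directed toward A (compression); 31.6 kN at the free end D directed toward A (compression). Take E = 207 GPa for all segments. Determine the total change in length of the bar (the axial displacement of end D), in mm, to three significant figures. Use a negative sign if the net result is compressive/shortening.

Internal axial forces (sectioning from the free end, tension +): N_CD = -31.6 kN, N_BC = -42.5 kN, N_AB = -59.5 kN.
A_AB = 376.7 mm².
A_CD = 336.2 mm².
δ_AB = -59500·634/(376.7·207000) = -0.4838 mm
δ_BC = -42500·208/(345·207000) = -0.1238 mm
δ_CD = -31600·800/(336.2·207000) = -0.3633 mm
δ = Σδ_i = -0.9709 mm.

-0.971 mm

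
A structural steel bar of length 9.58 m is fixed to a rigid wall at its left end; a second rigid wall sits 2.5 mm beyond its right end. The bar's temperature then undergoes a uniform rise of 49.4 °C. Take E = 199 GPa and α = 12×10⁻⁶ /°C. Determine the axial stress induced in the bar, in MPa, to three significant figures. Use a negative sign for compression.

-66.0 MPa

Free thermal expansion αLΔT = 12e-6 · 9580 · 49.4 = 5.679 mm.
The walls engage after the gap closes; constrained expansion = 5.679 − 2.5 = 3.179 mm.
The walls impose strain ε = −(3.179)/9580 = -3.3184e-04; σ = Eε = 199000 · -3.3184e-04 = -66.04 MPa.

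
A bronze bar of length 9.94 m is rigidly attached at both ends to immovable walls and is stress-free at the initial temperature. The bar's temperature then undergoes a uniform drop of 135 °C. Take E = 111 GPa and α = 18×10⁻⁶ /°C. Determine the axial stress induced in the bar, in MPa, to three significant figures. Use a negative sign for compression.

Free thermal expansion αLΔT = 18e-6 · 9940 · -135 = -24.15 mm.
The walls impose strain ε = −(-24.15)/9940 = 2.4300e-03; σ = Eε = 111000 · 2.4300e-03 = 269.7 MPa.

270 MPa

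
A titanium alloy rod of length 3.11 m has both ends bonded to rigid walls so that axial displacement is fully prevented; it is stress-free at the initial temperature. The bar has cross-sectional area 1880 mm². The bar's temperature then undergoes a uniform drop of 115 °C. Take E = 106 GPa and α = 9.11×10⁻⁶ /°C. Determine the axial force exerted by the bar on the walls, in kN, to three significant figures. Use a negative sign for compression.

209 kN

Free thermal expansion αLΔT = 9.11e-6 · 3110 · -115 = -3.258 mm.
The walls impose strain ε = −(-3.258)/3110 = 1.0476e-03; σ = Eε = 106000 · 1.0476e-03 = 111.1 MPa.
Wall reaction R = σ·A = 111.1·1880 = 208800 N = 208.8 kN.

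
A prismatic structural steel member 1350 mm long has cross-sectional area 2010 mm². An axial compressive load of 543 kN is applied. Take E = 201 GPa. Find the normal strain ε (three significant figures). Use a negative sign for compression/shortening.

-0.00134

σ = N/A = -270.1 MPa; ε = σ/E = -270.1/201000 = -1.344e-03.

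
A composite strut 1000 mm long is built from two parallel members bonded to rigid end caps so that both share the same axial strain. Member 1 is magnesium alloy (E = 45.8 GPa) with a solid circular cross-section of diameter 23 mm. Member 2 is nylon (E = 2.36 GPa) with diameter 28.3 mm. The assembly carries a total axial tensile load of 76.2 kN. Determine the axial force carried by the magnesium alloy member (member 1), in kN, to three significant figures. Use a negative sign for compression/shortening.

70.7 kN

A_1 = 415.5 mm².
A_2 = 629 mm².
Equal strain + equilibrium ⇒ each member carries load in proportion to AE: A₁E₁ = 19030000 N, A₂E₂ = 1484000 N, ΣAE = 20510000 N.
F₁ = P·A₁E₁/ΣAE = 76200·19030000/20510000 = 70690 N.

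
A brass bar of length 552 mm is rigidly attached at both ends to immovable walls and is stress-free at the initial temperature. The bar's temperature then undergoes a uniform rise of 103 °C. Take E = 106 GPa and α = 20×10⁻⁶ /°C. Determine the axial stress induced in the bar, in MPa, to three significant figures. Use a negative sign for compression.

Free thermal expansion αLΔT = 20e-6 · 552 · 103 = 1.137 mm.
The walls impose strain ε = −(1.137)/552 = -2.0600e-03; σ = Eε = 106000 · -2.0600e-03 = -218.4 MPa.

-218 MPa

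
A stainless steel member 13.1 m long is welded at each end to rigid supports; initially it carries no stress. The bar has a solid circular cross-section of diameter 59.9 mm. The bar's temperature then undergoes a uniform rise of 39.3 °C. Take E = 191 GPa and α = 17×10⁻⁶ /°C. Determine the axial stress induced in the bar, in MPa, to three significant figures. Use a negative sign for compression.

-128 MPa

Free thermal expansion αLΔT = 17e-6 · 13100 · 39.3 = 8.752 mm.
The walls impose strain ε = −(8.752)/13100 = -6.6810e-04; σ = Eε = 191000 · -6.6810e-04 = -127.6 MPa.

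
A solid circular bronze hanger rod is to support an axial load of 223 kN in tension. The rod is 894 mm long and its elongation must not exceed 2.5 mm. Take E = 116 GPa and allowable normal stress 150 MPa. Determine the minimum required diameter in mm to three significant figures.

Required area A ≥ P/σ_allow = 223000/150 = 1487 mm².
For a solid circular section, d ≥ √(4A/π) = 43.51 mm.
Elongation limit: A ≥ PL/(Eδ_allow) = 223000·894/(116000·2.5) = 687.5 mm² ⇒ d ≥ 29.59 mm.
The stress limit governs.

43.5 mm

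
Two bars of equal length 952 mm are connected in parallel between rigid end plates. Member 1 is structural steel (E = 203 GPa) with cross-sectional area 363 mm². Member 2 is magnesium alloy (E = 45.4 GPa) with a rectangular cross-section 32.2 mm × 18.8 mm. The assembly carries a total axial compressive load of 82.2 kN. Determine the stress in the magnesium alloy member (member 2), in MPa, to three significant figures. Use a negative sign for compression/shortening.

-36.9 MPa

A_2 = 605.4 mm².
Equal strain + equilibrium ⇒ each member carries load in proportion to AE: A₁E₁ = 73690000 N, A₂E₂ = 27480000 N, ΣAE = 101200000 N.
σ₂ = P·E₂/ΣAE = -82200·45400/101200000 = -36.89 MPa.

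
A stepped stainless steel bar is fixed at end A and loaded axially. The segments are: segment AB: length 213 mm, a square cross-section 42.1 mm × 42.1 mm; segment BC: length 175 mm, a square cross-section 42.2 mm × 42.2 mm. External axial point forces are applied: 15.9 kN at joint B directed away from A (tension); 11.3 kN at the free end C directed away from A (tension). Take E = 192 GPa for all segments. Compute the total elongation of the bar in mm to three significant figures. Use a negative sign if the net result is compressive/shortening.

Internal axial forces (sectioning from the free end, tension +): N_BC = 11.3 kN, N_AB = 27.2 kN.
A_AB = 1772 mm².
A_BC = 1781 mm².
δ_AB = 27200·213/(1772·192000) = 0.01702 mm
δ_BC = 11300·175/(1781·192000) = 0.005783 mm
δ = Σδ_i = 0.02281 mm.

0.0228 mm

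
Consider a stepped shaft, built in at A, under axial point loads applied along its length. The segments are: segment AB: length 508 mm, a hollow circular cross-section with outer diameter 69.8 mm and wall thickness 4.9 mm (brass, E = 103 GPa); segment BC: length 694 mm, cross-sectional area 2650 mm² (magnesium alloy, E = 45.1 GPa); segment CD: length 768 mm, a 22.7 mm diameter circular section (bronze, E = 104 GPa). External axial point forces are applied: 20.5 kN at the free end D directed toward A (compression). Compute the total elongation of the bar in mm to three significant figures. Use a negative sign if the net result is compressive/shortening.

Internal axial forces (sectioning from the free end, tension +): N_CD = -20.5 kN, N_BC = -20.5 kN, N_AB = -20.5 kN.
A_AB = 999.1 mm².
A_CD = 404.7 mm².
δ_AB = -20500·508/(999.1·103000) = -0.1012 mm
δ_BC = -20500·694/(2650·45100) = -0.119 mm
δ_CD = -20500·768/(404.7·104000) = -0.3741 mm
δ = Σδ_i = -0.5943 mm.

-0.594 mm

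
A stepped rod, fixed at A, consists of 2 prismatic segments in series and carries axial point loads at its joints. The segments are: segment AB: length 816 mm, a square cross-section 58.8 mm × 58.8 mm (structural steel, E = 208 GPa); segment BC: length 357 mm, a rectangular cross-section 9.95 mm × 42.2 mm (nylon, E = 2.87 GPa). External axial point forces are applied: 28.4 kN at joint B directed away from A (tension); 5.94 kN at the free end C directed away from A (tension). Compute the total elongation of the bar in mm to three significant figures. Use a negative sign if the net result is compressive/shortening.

1.80 mm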